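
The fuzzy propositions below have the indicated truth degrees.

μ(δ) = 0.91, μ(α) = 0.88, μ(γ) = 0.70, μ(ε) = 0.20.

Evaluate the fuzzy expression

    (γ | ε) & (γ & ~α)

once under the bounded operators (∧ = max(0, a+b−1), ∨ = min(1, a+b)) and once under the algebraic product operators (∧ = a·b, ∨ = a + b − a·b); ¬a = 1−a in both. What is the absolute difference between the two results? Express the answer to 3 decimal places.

0.064

Under bounded:
  γ | ε = min(1, a+b) on (0.70, 0.20) = 0.90
  ~α = 1 − 0.88 = 0.12
  γ & ~α = max(0, a+b−1) on (0.70, 0.12) = 0.00
  (γ | ε) & (γ & ~α) = max(0, a+b−1) on (0.90, 0.00) = 0.00
  → value = 0.0000
Under algebraic product:
  γ | ε = a + b − a·b on (0.7000, 0.2000) = 0.7600
  ~α = 1 − 0.8800 = 0.1200
  γ & ~α = a·b on (0.7000, 0.1200) = 0.0840
  (γ | ε) & (γ & ~α) = a·b on (0.7600, 0.0840) = 0.0638
  → value = 0.0638
|0.0000 − 0.0638| = 0.064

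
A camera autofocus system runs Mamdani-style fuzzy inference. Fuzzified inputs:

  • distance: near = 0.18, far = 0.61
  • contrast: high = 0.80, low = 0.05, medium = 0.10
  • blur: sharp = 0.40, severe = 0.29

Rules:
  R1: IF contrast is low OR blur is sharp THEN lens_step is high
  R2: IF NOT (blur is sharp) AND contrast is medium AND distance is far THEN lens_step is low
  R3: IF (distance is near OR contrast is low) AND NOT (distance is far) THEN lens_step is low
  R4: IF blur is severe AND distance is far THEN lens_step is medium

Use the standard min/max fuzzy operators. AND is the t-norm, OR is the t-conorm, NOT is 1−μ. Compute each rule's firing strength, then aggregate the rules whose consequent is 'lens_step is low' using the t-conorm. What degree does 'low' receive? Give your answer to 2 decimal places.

0.18

R1: low=0.05, sharp=0.40; OR[max(a, b)] → w = 0.40
R2: ¬sharp=1−0.40=0.60, medium=0.10, far=0.61; AND[min(a, b)] → w = 0.10
R3: (near=0.18 OR low=0.05) = 0.18; AND[min(a, b)] with ¬far=1−0.61=0.39 → w = 0.18
R4: severe=0.29, far=0.61; AND[min(a, b)] → w = 0.29
Rules with consequent 'low': {R2, R3} → strengths 0.10, 0.18
Aggregate via t-conorm [max(a, b)]: 0.18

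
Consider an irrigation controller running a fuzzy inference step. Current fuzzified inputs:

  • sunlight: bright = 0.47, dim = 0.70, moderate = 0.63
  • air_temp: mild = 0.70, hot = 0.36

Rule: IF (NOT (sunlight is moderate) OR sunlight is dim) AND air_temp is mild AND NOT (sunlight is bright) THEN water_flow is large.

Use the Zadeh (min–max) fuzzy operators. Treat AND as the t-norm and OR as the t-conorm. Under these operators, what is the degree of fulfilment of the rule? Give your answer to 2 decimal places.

0.53

firing strength: (¬moderate=1−0.63=0.37 OR dim=0.70) = 0.70; AND[min(a, b)] with mild=0.70, ¬bright=1−0.47=0.53 → w = 0.53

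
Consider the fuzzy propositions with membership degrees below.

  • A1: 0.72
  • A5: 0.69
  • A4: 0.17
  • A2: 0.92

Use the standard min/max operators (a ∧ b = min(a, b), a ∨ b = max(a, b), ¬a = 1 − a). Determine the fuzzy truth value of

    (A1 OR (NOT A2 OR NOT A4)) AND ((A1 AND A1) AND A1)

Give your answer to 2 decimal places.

NOT A2 = 1 − 0.92 = 0.08
NOT A4 = 1 − 0.17 = 0.83
NOT A2 OR NOT A4 = max(a, b) on (0.08, 0.83) = 0.83
A1 OR (NOT A2 OR NOT A4) = max(a, b) on (0.72, 0.83) = 0.83
A1 AND A1 = min(a, b) on (0.72, 0.72) = 0.72
(A1 AND A1) AND A1 = min(a, b) on (0.72, 0.72) = 0.72
(A1 OR (NOT A2 OR NOT A4)) AND ((A1 AND A1) AND A1) = min(a, b) on (0.83, 0.72) = 0.72

0.72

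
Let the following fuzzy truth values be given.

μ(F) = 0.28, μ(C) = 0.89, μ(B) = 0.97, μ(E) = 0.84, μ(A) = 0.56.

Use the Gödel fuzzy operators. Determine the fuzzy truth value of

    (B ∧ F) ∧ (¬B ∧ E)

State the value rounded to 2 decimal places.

0.03

B ∧ F = min(a, b) on (0.97, 0.28) = 0.28
¬B = 1 − 0.97 = 0.03
¬B ∧ E = min(a, b) on (0.03, 0.84) = 0.03
(B ∧ F) ∧ (¬B ∧ E) = min(a, b) on (0.28, 0.03) = 0.03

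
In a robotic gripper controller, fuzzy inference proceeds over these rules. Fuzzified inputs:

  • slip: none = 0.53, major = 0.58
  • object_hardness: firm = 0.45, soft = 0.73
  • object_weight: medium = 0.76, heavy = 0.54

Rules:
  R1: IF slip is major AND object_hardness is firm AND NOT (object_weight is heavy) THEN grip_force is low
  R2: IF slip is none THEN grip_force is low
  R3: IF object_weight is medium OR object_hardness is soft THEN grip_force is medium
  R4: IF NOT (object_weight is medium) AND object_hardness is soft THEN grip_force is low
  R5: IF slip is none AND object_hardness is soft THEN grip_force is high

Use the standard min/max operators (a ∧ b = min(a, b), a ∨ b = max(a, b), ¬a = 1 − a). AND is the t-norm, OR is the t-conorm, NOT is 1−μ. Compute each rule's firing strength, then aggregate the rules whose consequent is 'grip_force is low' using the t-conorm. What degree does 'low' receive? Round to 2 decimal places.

0.53

R1: major=0.58, firm=0.45, ¬heavy=1−0.54=0.46; AND[min(a, b)] → w = 0.45
R2: none=0.53 → w = 0.53
R3: medium=0.76, soft=0.73; OR[max(a, b)] → w = 0.76
R4: ¬medium=1−0.76=0.24, soft=0.73; AND[min(a, b)] → w = 0.24
R5: none=0.53, soft=0.73; AND[min(a, b)] → w = 0.53
Rules with consequent 'low': {R1, R2, R4} → strengths 0.45, 0.53, 0.24
Aggregate via t-conorm [max(a, b)]: 0.53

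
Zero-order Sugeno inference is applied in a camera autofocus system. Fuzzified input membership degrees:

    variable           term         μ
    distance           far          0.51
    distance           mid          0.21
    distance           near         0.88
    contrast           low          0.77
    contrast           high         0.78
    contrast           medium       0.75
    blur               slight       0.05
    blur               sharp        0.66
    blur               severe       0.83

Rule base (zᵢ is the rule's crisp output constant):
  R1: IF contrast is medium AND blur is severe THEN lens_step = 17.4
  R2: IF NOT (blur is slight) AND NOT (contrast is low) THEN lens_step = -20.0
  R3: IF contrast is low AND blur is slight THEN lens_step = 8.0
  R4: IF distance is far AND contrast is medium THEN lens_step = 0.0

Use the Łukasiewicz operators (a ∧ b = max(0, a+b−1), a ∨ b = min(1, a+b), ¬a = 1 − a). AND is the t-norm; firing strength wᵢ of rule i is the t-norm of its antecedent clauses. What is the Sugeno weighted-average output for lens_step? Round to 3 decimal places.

R1 (z=17.4): medium=0.75, severe=0.83; AND[max(0, a+b−1)] → w = 0.58
R2 (z=-20.0): ¬slight=1−0.05=0.95, ¬low=1−0.77=0.23; AND[max(0, a+b−1)] → w = 0.18
R3 (z=8.0): low=0.77, slight=0.05; AND[max(0, a+b−1)] → w = 0.00
R4 (z=0.0): far=0.51, medium=0.75; AND[max(0, a+b−1)] → w = 0.26
Weighted average = (0.58·17.4 + 0.18·-20.0 + 0.00·8.0 + 0.26·0.0) / (0.58 + 0.18 + 0.00 + 0.26)
  = 6.4920 / 1.0200 = 6.365

6.365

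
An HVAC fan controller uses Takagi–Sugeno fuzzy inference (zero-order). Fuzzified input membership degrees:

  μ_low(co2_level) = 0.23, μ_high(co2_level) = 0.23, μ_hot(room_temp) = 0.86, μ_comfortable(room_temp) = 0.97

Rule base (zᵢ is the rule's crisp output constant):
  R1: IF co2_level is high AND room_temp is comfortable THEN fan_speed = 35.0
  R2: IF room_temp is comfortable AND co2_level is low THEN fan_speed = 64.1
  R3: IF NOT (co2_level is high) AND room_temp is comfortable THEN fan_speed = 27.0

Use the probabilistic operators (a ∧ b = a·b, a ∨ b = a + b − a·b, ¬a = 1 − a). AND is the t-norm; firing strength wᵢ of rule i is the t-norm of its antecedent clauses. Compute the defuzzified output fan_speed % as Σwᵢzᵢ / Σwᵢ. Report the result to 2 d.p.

35.43

R1 (z=35.0): high=0.23, comfortable=0.97; AND[a·b] → w = 0.2231
R2 (z=64.1): comfortable=0.97, low=0.23; AND[a·b] → w = 0.2231
R3 (z=27.0): ¬high=1−0.23=0.77, comfortable=0.97; AND[a·b] → w = 0.7469
Weighted average = (0.2231·35.0 + 0.2231·64.1 + 0.7469·27.0) / (0.2231 + 0.2231 + 0.7469)
  = 42.2755 / 1.1931 = 35.43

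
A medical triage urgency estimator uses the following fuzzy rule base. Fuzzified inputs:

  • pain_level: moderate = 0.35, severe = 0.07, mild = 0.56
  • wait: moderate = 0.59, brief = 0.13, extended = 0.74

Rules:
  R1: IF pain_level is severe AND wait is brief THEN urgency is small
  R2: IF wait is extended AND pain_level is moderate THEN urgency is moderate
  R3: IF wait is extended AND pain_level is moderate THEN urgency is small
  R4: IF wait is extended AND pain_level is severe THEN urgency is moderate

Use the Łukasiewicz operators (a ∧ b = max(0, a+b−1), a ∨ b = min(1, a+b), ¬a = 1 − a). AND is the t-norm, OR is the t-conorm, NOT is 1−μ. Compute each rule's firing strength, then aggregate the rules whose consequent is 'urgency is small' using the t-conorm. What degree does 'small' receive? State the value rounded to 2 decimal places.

0.09

R1: severe=0.07, brief=0.13; AND[max(0, a+b−1)] → w = 0.00
R2: extended=0.74, moderate=0.35; AND[max(0, a+b−1)] → w = 0.09
R3: extended=0.74, moderate=0.35; AND[max(0, a+b−1)] → w = 0.09
R4: extended=0.74, severe=0.07; AND[max(0, a+b−1)] → w = 0.00
Rules with consequent 'small': {R1, R3} → strengths 0.00, 0.09
Aggregate via t-conorm [min(1, a+b)]: 0.09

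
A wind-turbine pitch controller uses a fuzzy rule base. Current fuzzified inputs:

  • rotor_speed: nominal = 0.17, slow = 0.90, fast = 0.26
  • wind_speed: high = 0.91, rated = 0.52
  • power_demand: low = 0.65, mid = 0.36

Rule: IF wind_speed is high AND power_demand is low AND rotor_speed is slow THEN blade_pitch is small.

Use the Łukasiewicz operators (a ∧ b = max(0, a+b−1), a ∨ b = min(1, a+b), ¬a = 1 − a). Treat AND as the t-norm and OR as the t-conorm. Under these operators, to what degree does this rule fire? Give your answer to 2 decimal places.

0.46

firing strength: high=0.91, low=0.65, slow=0.90; AND[max(0, a+b−1)] → w = 0.46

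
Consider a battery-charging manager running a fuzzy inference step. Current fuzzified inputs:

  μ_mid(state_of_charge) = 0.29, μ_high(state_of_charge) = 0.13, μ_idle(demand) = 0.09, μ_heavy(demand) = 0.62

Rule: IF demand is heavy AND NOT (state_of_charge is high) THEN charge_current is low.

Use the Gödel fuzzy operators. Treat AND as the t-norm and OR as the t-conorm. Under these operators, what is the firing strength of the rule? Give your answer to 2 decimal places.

0.62

firing strength: heavy=0.62, ¬high=1−0.13=0.87; AND[min(a, b)] → w = 0.62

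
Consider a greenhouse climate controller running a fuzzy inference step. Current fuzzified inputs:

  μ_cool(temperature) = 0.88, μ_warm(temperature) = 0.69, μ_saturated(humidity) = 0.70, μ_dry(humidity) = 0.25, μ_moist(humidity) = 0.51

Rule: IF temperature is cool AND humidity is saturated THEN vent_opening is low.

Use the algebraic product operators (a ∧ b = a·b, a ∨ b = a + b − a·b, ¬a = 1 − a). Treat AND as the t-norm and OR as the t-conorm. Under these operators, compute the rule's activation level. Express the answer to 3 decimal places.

0.616

firing strength: cool=0.88, saturated=0.70; AND[a·b] → w = 0.6160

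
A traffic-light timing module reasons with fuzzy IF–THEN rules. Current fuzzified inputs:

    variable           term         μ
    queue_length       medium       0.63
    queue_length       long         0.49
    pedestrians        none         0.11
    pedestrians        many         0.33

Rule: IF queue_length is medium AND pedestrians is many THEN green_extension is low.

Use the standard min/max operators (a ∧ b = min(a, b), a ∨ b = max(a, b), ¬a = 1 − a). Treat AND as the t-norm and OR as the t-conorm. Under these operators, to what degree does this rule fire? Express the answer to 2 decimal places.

firing strength: medium=0.63, many=0.33; AND[min(a, b)] → w = 0.33

0.33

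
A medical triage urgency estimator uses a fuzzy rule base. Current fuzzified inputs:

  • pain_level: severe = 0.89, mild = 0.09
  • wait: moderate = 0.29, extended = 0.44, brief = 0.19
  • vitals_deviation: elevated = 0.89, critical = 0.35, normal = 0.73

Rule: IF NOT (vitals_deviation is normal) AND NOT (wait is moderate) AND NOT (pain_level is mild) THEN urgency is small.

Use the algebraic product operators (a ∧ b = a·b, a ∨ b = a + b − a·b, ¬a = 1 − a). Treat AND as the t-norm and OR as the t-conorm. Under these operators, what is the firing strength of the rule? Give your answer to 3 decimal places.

0.174

firing strength: ¬normal=1−0.73=0.27, ¬moderate=1−0.29=0.71, ¬mild=1−0.09=0.91; AND[a·b] → w = 0.1744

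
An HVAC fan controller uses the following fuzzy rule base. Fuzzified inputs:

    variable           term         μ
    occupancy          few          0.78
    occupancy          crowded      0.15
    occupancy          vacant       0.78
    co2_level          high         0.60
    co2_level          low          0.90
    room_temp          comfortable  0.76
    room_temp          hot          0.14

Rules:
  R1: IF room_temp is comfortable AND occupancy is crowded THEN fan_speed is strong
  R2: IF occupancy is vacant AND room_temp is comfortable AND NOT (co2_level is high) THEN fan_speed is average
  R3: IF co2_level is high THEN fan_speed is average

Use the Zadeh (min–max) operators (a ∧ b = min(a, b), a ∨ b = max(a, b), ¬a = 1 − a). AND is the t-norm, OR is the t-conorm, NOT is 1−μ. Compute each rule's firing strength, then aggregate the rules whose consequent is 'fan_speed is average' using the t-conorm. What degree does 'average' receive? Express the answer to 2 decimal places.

0.60

R1: comfortable=0.76, crowded=0.15; AND[min(a, b)] → w = 0.15
R2: vacant=0.78, comfortable=0.76, ¬high=1−0.60=0.40; AND[min(a, b)] → w = 0.40
R3: high=0.60 → w = 0.60
Rules with consequent 'average': {R2, R3} → strengths 0.40, 0.60
Aggregate via t-conorm [max(a, b)]: 0.60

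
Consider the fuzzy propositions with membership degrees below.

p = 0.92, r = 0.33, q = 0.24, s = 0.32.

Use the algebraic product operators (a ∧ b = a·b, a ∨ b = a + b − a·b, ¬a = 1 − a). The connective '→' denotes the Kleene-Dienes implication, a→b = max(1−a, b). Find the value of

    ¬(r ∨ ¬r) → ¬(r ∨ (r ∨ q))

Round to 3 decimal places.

¬r = 1 − 0.3300 = 0.6700
r ∨ ¬r = a + b − a·b on (0.3300, 0.6700) = 0.7789
¬(r ∨ ¬r) = 1 − 0.7789 = 0.2211
r ∨ q = a + b − a·b on (0.3300, 0.2400) = 0.4908
r ∨ (r ∨ q) = a + b − a·b on (0.3300, 0.4908) = 0.6588
¬(r ∨ (r ∨ q)) = 1 − 0.6588 = 0.3412
¬(r ∨ ¬r) → ¬(r ∨ (r ∨ q))  [Kleene-Dienes: max(1−a, b)] with a=0.2211, b=0.3412 → 0.7789

0.779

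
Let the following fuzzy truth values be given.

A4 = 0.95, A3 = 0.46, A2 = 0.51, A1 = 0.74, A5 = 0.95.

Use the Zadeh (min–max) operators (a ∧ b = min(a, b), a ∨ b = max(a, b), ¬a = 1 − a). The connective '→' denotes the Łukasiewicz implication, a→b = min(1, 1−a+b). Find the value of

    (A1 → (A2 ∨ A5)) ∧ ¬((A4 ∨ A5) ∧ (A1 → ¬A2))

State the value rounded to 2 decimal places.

A2 ∨ A5 = max(a, b) on (0.51, 0.95) = 0.95
A1 → (A2 ∨ A5)  [Łukasiewicz: min(1, 1−a+b)] with a=0.74, b=0.95 → 1.00
A4 ∨ A5 = max(a, b) on (0.95, 0.95) = 0.95
¬A2 = 1 − 0.51 = 0.49
A1 → ¬A2  [Łukasiewicz: min(1, 1−a+b)] with a=0.74, b=0.49 → 0.75
(A4 ∨ A5) ∧ (A1 → ¬A2) = min(a, b) on (0.95, 0.75) = 0.75
¬((A4 ∨ A5) ∧ (A1 → ¬A2)) = 1 − 0.75 = 0.25
(A1 → (A2 ∨ A5)) ∧ ¬((A4 ∨ A5) ∧ (A1 → ¬A2)) = min(a, b) on (1.00, 0.25) = 0.25

0.25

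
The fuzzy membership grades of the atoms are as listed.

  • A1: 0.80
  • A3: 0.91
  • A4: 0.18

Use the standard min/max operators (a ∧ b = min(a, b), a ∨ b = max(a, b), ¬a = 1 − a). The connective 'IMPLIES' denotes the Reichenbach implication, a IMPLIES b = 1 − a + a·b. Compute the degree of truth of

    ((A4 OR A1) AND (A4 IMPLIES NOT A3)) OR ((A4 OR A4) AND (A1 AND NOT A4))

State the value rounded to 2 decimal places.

A4 OR A1 = max(a, b) on (0.18, 0.80) = 0.80
NOT A3 = 1 − 0.91 = 0.09
A4 IMPLIES NOT A3  [Reichenbach: 1 − a + a·b] with a=0.18, b=0.09 → 0.84
(A4 OR A1) AND (A4 IMPLIES NOT A3) = min(a, b) on (0.80, 0.84) = 0.80
A4 OR A4 = max(a, b) on (0.18, 0.18) = 0.18
NOT A4 = 1 − 0.18 = 0.82
A1 AND NOT A4 = min(a, b) on (0.80, 0.82) = 0.80
(A4 OR A4) AND (A1 AND NOT A4) = min(a, b) on (0.18, 0.80) = 0.18
((A4 OR A1) AND (A4 IMPLIES NOT A3)) OR ((A4 OR A4) AND (A1 AND NOT A4)) = max(a, b) on (0.80, 0.18) = 0.80

0.80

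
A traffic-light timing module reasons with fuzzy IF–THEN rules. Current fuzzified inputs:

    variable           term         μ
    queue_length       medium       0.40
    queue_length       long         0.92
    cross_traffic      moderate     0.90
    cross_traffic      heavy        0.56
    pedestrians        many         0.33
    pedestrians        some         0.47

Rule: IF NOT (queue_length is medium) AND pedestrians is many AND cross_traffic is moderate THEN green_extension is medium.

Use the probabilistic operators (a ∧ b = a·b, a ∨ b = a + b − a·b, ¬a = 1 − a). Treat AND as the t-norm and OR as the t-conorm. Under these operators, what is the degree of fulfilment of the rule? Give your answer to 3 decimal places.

0.178

firing strength: ¬medium=1−0.40=0.60, many=0.33, moderate=0.90; AND[a·b] → w = 0.1782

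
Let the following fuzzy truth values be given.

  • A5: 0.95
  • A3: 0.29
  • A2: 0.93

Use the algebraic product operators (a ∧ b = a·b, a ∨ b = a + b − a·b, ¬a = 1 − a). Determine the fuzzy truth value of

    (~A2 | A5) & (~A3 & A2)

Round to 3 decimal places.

~A2 = 1 − 0.9300 = 0.0700
~A2 | A5 = a + b − a·b on (0.0700, 0.9500) = 0.9535
~A3 = 1 − 0.2900 = 0.7100
~A3 & A2 = a·b on (0.7100, 0.9300) = 0.6603
(~A2 | A5) & (~A3 & A2) = a·b on (0.9535, 0.6603) = 0.6296

0.630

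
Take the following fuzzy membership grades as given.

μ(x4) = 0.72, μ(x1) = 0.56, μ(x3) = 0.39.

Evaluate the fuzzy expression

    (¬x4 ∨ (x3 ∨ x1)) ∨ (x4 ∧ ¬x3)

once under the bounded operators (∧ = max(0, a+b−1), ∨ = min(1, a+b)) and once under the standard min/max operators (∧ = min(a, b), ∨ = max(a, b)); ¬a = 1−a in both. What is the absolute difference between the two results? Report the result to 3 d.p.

0.390

Under bounded:
  ¬x4 = 1 − 0.72 = 0.28
  x3 ∨ x1 = min(1, a+b) on (0.39, 0.56) = 0.95
  ¬x4 ∨ (x3 ∨ x1) = min(1, a+b) on (0.28, 0.95) = 1.00
  ¬x3 = 1 − 0.39 = 0.61
  x4 ∧ ¬x3 = max(0, a+b−1) on (0.72, 0.61) = 0.33
  (¬x4 ∨ (x3 ∨ x1)) ∨ (x4 ∧ ¬x3) = min(1, a+b) on (1.00, 0.33) = 1.00
  → value = 1.0000
Under standard min/max:
  ¬x4 = 1 − 0.72 = 0.28
  x3 ∨ x1 = max(a, b) on (0.39, 0.56) = 0.56
  ¬x4 ∨ (x3 ∨ x1) = max(a, b) on (0.28, 0.56) = 0.56
  ¬x3 = 1 − 0.39 = 0.61
  x4 ∧ ¬x3 = min(a, b) on (0.72, 0.61) = 0.61
  (¬x4 ∨ (x3 ∨ x1)) ∨ (x4 ∧ ¬x3) = max(a, b) on (0.56, 0.61) = 0.61
  → value = 0.6100
|1.0000 − 0.6100| = 0.390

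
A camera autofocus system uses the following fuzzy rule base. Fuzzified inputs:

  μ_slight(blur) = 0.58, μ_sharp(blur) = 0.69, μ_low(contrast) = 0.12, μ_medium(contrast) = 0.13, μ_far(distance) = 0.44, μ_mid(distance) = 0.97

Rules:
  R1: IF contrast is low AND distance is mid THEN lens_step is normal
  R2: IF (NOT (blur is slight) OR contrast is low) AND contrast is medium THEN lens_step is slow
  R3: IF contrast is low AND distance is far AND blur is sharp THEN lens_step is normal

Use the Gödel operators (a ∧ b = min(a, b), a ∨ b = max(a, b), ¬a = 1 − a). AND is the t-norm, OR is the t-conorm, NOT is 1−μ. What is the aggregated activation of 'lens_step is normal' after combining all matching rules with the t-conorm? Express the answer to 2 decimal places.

0.12

R1: low=0.12, mid=0.97; AND[min(a, b)] → w = 0.12
R2: (¬slight=1−0.58=0.42 OR low=0.12) = 0.42; AND[min(a, b)] with medium=0.13 → w = 0.13
R3: low=0.12, far=0.44, sharp=0.69; AND[min(a, b)] → w = 0.12
Rules with consequent 'normal': {R1, R3} → strengths 0.12, 0.12
Aggregate via t-conorm [max(a, b)]: 0.12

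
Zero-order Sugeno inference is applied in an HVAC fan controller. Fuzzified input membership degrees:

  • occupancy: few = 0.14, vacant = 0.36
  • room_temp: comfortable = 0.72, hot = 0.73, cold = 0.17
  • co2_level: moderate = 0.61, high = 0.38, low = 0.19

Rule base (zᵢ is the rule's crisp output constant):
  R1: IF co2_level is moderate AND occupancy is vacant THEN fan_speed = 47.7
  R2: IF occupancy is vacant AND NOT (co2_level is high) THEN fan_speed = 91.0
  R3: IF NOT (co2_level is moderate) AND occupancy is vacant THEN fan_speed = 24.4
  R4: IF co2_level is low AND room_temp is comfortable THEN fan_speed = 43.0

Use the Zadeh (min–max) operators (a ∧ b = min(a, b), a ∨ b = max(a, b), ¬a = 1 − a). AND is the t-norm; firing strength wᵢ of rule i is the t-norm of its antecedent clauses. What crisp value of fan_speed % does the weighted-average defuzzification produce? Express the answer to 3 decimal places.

52.666

R1 (z=47.7): moderate=0.61, vacant=0.36; AND[min(a, b)] → w = 0.36
R2 (z=91.0): vacant=0.36, ¬high=1−0.38=0.62; AND[min(a, b)] → w = 0.36
R3 (z=24.4): ¬moderate=1−0.61=0.39, vacant=0.36; AND[min(a, b)] → w = 0.36
R4 (z=43.0): low=0.19, comfortable=0.72; AND[min(a, b)] → w = 0.19
Weighted average = (0.36·47.7 + 0.36·91.0 + 0.36·24.4 + 0.19·43.0) / (0.36 + 0.36 + 0.36 + 0.19)
  = 66.8860 / 1.2700 = 52.666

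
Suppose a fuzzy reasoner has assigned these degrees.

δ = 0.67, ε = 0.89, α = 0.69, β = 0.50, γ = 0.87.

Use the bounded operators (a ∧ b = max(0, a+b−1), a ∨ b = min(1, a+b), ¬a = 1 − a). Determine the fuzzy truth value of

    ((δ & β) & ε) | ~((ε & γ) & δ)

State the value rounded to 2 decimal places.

δ & β = max(0, a+b−1) on (0.67, 0.50) = 0.17
(δ & β) & ε = max(0, a+b−1) on (0.17, 0.89) = 0.06
ε & γ = max(0, a+b−1) on (0.89, 0.87) = 0.76
(ε & γ) & δ = max(0, a+b−1) on (0.76, 0.67) = 0.43
~((ε & γ) & δ) = 1 − 0.43 = 0.57
((δ & β) & ε) | ~((ε & γ) & δ) = min(1, a+b) on (0.06, 0.57) = 0.63

0.63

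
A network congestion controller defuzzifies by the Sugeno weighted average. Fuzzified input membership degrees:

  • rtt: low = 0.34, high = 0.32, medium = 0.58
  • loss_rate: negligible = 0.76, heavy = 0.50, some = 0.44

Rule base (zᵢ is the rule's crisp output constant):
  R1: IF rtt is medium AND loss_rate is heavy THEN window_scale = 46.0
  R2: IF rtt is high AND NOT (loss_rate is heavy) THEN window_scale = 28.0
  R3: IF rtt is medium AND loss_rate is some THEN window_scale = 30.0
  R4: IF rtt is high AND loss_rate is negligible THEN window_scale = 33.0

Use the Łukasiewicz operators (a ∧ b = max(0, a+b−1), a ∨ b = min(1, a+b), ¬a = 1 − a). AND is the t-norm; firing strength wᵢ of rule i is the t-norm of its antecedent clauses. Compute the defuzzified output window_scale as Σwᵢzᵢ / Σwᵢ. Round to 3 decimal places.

R1 (z=46.0): medium=0.58, heavy=0.50; AND[max(0, a+b−1)] → w = 0.08
R2 (z=28.0): high=0.32, ¬heavy=1−0.50=0.50; AND[max(0, a+b−1)] → w = 0.00
R3 (z=30.0): medium=0.58, some=0.44; AND[max(0, a+b−1)] → w = 0.02
R4 (z=33.0): high=0.32, negligible=0.76; AND[max(0, a+b−1)] → w = 0.08
Weighted average = (0.08·46.0 + 0.00·28.0 + 0.02·30.0 + 0.08·33.0) / (0.08 + 0.00 + 0.02 + 0.08)
  = 6.9200 / 0.1800 = 38.444

38.444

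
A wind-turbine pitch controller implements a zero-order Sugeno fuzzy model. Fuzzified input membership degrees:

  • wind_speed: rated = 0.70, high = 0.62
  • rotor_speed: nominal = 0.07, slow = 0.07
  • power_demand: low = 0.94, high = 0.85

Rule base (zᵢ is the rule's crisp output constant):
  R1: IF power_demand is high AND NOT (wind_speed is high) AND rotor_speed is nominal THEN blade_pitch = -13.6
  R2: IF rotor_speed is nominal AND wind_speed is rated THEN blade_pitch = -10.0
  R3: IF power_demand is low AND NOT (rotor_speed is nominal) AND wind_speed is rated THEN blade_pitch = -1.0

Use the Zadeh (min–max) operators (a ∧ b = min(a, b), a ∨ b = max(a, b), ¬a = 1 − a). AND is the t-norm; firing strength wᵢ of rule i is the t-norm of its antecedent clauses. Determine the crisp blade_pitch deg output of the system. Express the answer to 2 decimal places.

-2.80

R1 (z=-13.6): high=0.85, ¬high=1−0.62=0.38, nominal=0.07; AND[min(a, b)] → w = 0.07
R2 (z=-10.0): nominal=0.07, rated=0.70; AND[min(a, b)] → w = 0.07
R3 (z=-1.0): low=0.94, ¬nominal=1−0.07=0.93, rated=0.70; AND[min(a, b)] → w = 0.70
Weighted average = (0.07·-13.6 + 0.07·-10.0 + 0.70·-1.0) / (0.07 + 0.07 + 0.70)
  = -2.3520 / 0.8400 = -2.80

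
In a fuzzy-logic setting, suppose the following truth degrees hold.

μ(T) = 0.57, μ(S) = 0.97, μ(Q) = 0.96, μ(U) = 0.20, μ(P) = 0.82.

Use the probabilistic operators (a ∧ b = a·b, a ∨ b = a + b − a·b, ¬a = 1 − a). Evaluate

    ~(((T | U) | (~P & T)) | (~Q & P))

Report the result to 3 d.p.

0.299

T | U = a + b − a·b on (0.5700, 0.2000) = 0.6560
~P = 1 − 0.8200 = 0.1800
~P & T = a·b on (0.1800, 0.5700) = 0.1026
(T | U) | (~P & T) = a + b − a·b on (0.6560, 0.1026) = 0.6913
~Q = 1 − 0.9600 = 0.0400
~Q & P = a·b on (0.0400, 0.8200) = 0.0328
((T | U) | (~P & T)) | (~Q & P) = a + b − a·b on (0.6913, 0.0328) = 0.7014
~(((T | U) | (~P & T)) | (~Q & P)) = 1 − 0.7014 = 0.2986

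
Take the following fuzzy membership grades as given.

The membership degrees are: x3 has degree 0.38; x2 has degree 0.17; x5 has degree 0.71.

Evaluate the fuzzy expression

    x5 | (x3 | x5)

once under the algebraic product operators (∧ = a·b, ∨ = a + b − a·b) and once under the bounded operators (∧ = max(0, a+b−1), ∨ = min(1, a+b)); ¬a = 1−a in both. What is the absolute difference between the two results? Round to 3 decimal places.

0.052

Under algebraic product:
  x3 | x5 = a + b − a·b on (0.3800, 0.7100) = 0.8202
  x5 | (x3 | x5) = a + b − a·b on (0.7100, 0.8202) = 0.9479
  → value = 0.9479
Under bounded:
  x3 | x5 = min(1, a+b) on (0.38, 0.71) = 1.00
  x5 | (x3 | x5) = min(1, a+b) on (0.71, 1.00) = 1.00
  → value = 1.0000
|0.9479 − 1.0000| = 0.052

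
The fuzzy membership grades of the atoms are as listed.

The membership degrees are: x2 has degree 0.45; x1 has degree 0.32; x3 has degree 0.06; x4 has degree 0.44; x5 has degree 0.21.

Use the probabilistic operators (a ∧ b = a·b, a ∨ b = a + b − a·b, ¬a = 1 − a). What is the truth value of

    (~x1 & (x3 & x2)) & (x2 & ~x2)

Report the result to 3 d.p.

0.005

~x1 = 1 − 0.3200 = 0.6800
x3 & x2 = a·b on (0.0600, 0.4500) = 0.0270
~x1 & (x3 & x2) = a·b on (0.6800, 0.0270) = 0.0184
~x2 = 1 − 0.4500 = 0.5500
x2 & ~x2 = a·b on (0.4500, 0.5500) = 0.2475
(~x1 & (x3 & x2)) & (x2 & ~x2) = a·b on (0.0184, 0.2475) = 0.0045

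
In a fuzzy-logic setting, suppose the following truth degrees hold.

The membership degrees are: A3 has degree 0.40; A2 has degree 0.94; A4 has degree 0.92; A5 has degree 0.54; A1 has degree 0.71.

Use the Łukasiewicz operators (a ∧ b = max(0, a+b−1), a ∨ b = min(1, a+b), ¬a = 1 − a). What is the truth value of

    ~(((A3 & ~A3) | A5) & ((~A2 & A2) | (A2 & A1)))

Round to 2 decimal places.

0.81

~A3 = 1 − 0.40 = 0.60
A3 & ~A3 = max(0, a+b−1) on (0.40, 0.60) = 0.00
(A3 & ~A3) | A5 = min(1, a+b) on (0.00, 0.54) = 0.54
~A2 = 1 − 0.94 = 0.06
~A2 & A2 = max(0, a+b−1) on (0.06, 0.94) = 0.00
A2 & A1 = max(0, a+b−1) on (0.94, 0.71) = 0.65
(~A2 & A2) | (A2 & A1) = min(1, a+b) on (0.00, 0.65) = 0.65
((A3 & ~A3) | A5) & ((~A2 & A2) | (A2 & A1)) = max(0, a+b−1) on (0.54, 0.65) = 0.19
~(((A3 & ~A3) | A5) & ((~A2 & A2) | (A2 & A1))) = 1 − 0.19 = 0.81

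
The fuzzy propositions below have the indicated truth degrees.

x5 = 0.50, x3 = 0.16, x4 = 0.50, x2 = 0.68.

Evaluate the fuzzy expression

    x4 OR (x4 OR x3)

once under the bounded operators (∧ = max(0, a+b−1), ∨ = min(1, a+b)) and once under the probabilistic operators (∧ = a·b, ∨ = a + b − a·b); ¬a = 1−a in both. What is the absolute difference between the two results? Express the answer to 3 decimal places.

Under bounded:
  x4 OR x3 = min(1, a+b) on (0.50, 0.16) = 0.66
  x4 OR (x4 OR x3) = min(1, a+b) on (0.50, 0.66) = 1.00
  → value = 1.0000
Under probabilistic:
  x4 OR x3 = a + b − a·b on (0.5000, 0.1600) = 0.5800
  x4 OR (x4 OR x3) = a + b − a·b on (0.5000, 0.5800) = 0.7900
  → value = 0.7900
|1.0000 − 0.7900| = 0.210

0.210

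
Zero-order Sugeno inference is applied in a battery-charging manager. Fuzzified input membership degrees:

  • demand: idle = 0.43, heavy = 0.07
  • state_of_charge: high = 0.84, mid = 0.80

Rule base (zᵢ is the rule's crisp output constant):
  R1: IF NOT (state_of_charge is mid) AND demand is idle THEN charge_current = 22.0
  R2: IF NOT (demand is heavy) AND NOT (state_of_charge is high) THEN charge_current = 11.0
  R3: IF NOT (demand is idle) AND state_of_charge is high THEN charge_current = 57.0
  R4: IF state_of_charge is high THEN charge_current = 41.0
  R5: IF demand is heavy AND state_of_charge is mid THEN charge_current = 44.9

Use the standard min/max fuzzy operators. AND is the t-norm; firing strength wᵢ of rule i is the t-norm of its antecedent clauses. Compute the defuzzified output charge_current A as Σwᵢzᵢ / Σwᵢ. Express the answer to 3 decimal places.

R1 (z=22.0): ¬mid=1−0.80=0.20, idle=0.43; AND[min(a, b)] → w = 0.20
R2 (z=11.0): ¬heavy=1−0.07=0.93, ¬high=1−0.84=0.16; AND[min(a, b)] → w = 0.16
R3 (z=57.0): ¬idle=1−0.43=0.57, high=0.84; AND[min(a, b)] → w = 0.57
R4 (z=41.0): high=0.84 → w = 0.84
R5 (z=44.9): heavy=0.07, mid=0.80; AND[min(a, b)] → w = 0.07
Weighted average = (0.20·22.0 + 0.16·11.0 + 0.57·57.0 + 0.84·41.0 + 0.07·44.9) / (0.20 + 0.16 + 0.57 + 0.84 + 0.07)
  = 76.2330 / 1.8400 = 41.431

41.431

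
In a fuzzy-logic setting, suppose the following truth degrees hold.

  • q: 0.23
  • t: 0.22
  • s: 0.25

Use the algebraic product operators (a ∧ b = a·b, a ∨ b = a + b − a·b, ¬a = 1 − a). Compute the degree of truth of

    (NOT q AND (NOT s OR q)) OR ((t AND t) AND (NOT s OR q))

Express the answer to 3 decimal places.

NOT q = 1 − 0.2300 = 0.7700
NOT s = 1 − 0.2500 = 0.7500
NOT s OR q = a + b − a·b on (0.7500, 0.2300) = 0.8075
NOT q AND (NOT s OR q) = a·b on (0.7700, 0.8075) = 0.6218
t AND t = a·b on (0.2200, 0.2200) = 0.0484
NOT s = 1 − 0.2500 = 0.7500
NOT s OR q = a + b − a·b on (0.7500, 0.2300) = 0.8075
(t AND t) AND (NOT s OR q) = a·b on (0.0484, 0.8075) = 0.0391
(NOT q AND (NOT s OR q)) OR ((t AND t) AND (NOT s OR q)) = a + b − a·b on (0.6218, 0.0391) = 0.6366

0.637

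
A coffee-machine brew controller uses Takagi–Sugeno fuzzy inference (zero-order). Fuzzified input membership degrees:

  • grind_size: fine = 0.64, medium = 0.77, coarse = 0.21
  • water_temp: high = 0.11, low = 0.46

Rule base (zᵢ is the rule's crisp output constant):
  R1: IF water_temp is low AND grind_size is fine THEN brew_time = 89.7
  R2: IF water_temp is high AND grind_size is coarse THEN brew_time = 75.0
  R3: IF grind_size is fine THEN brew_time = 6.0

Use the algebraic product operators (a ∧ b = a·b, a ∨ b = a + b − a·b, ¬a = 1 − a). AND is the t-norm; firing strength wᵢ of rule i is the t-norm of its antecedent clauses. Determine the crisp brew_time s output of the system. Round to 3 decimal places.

33.400

R1 (z=89.7): low=0.46, fine=0.64; AND[a·b] → w = 0.2944
R2 (z=75.0): high=0.11, coarse=0.21; AND[a·b] → w = 0.0231
R3 (z=6.0): fine=0.64 → w = 0.6400
Weighted average = (0.2944·89.7 + 0.0231·75.0 + 0.6400·6.0) / (0.2944 + 0.0231 + 0.6400)
  = 31.9802 / 0.9575 = 33.400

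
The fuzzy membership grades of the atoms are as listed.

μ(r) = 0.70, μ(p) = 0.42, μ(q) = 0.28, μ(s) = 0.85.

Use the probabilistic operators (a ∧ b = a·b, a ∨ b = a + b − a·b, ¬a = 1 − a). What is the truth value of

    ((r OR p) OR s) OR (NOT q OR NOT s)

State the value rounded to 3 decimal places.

0.994

r OR p = a + b − a·b on (0.7000, 0.4200) = 0.8260
(r OR p) OR s = a + b − a·b on (0.8260, 0.8500) = 0.9739
NOT q = 1 − 0.2800 = 0.7200
NOT s = 1 − 0.8500 = 0.1500
NOT q OR NOT s = a + b − a·b on (0.7200, 0.1500) = 0.7620
((r OR p) OR s) OR (NOT q OR NOT s) = a + b − a·b on (0.9739, 0.7620) = 0.9938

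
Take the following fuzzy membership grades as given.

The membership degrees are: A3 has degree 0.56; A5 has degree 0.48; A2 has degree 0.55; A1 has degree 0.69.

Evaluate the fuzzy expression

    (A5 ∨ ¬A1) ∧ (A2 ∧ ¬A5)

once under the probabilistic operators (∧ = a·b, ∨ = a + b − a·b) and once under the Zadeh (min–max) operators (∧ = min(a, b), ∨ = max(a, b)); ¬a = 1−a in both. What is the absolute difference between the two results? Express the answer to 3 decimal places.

0.297

Under probabilistic:
  ¬A1 = 1 − 0.6900 = 0.3100
  A5 ∨ ¬A1 = a + b − a·b on (0.4800, 0.3100) = 0.6412
  ¬A5 = 1 − 0.4800 = 0.5200
  A2 ∧ ¬A5 = a·b on (0.5500, 0.5200) = 0.2860
  (A5 ∨ ¬A1) ∧ (A2 ∧ ¬A5) = a·b on (0.6412, 0.2860) = 0.1834
  → value = 0.1834
Under Zadeh (min–max):
  ¬A1 = 1 − 0.69 = 0.31
  A5 ∨ ¬A1 = max(a, b) on (0.48, 0.31) = 0.48
  ¬A5 = 1 − 0.48 = 0.52
  A2 ∧ ¬A5 = min(a, b) on (0.55, 0.52) = 0.52
  (A5 ∨ ¬A1) ∧ (A2 ∧ ¬A5) = min(a, b) on (0.48, 0.52) = 0.48
  → value = 0.4800
|0.1834 − 0.4800| = 0.297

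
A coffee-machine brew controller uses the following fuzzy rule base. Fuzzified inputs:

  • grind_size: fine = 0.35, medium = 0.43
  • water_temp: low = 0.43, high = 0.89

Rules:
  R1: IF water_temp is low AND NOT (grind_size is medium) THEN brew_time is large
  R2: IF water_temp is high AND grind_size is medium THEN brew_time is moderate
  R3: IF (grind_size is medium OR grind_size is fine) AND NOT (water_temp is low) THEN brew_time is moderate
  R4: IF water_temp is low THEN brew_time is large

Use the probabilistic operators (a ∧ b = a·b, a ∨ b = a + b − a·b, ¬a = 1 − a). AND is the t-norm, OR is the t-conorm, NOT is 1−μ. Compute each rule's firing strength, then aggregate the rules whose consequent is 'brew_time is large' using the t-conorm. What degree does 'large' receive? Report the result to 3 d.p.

R1: low=0.43, ¬medium=1−0.43=0.57; AND[a·b] → w = 0.2451
R2: high=0.89, medium=0.43; AND[a·b] → w = 0.3827
R3: (medium=0.43 OR fine=0.35) = 0.6295; AND[a·b] with ¬low=1−0.43=0.57 → w = 0.3588
R4: low=0.43 → w = 0.4300
Rules with consequent 'large': {R1, R4} → strengths 0.2451, 0.4300
Aggregate via t-conorm [a + b − a·b]: 0.5697

0.570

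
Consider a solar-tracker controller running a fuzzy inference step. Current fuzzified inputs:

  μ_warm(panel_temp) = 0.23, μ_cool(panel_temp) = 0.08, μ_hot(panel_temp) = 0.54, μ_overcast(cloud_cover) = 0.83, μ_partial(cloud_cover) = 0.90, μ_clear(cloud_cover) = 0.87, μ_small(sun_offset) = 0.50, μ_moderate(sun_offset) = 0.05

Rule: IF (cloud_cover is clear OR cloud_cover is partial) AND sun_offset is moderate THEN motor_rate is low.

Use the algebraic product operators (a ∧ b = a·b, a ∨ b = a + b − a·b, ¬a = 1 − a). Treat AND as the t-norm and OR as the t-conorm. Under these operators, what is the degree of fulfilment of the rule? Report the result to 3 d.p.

firing strength: (clear=0.87 OR partial=0.90) = 0.9870; AND[a·b] with moderate=0.05 → w = 0.0494

0.049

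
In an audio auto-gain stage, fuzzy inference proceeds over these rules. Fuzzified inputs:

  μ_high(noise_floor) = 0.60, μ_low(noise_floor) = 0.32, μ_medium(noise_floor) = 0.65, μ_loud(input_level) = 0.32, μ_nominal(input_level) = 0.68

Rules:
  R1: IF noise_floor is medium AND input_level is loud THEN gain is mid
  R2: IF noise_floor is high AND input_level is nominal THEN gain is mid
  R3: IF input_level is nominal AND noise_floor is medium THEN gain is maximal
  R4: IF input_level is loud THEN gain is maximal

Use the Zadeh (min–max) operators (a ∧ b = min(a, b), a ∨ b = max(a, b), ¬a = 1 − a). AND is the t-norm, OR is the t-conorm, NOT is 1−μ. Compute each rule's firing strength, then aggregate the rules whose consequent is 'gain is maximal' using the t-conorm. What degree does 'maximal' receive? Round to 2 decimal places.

0.65

R1: medium=0.65, loud=0.32; AND[min(a, b)] → w = 0.32
R2: high=0.60, nominal=0.68; AND[min(a, b)] → w = 0.60
R3: nominal=0.68, medium=0.65; AND[min(a, b)] → w = 0.65
R4: loud=0.32 → w = 0.32
Rules with consequent 'maximal': {R3, R4} → strengths 0.65, 0.32
Aggregate via t-conorm [max(a, b)]: 0.65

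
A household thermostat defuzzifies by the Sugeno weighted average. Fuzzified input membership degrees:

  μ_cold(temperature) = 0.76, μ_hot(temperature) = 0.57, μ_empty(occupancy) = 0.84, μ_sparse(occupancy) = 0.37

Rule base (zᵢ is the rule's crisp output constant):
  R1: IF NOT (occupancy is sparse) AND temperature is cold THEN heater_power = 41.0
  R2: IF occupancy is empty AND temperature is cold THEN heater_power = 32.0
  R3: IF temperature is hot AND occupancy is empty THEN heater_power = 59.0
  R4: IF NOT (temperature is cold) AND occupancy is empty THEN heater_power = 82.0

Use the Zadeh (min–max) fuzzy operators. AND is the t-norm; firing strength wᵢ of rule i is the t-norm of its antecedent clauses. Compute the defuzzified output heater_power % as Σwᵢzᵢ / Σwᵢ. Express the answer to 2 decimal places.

47.03

R1 (z=41.0): ¬sparse=1−0.37=0.63, cold=0.76; AND[min(a, b)] → w = 0.63
R2 (z=32.0): empty=0.84, cold=0.76; AND[min(a, b)] → w = 0.76
R3 (z=59.0): hot=0.57, empty=0.84; AND[min(a, b)] → w = 0.57
R4 (z=82.0): ¬cold=1−0.76=0.24, empty=0.84; AND[min(a, b)] → w = 0.24
Weighted average = (0.63·41.0 + 0.76·32.0 + 0.57·59.0 + 0.24·82.0) / (0.63 + 0.76 + 0.57 + 0.24)
  = 103.4600 / 2.2000 = 47.03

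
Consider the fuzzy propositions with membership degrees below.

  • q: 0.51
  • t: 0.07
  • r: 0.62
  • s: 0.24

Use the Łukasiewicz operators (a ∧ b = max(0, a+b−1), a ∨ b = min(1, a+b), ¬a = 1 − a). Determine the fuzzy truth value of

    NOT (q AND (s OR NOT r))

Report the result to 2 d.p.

0.87

NOT r = 1 − 0.62 = 0.38
s OR NOT r = min(1, a+b) on (0.24, 0.38) = 0.62
q AND (s OR NOT r) = max(0, a+b−1) on (0.51, 0.62) = 0.13
NOT (q AND (s OR NOT r)) = 1 − 0.13 = 0.87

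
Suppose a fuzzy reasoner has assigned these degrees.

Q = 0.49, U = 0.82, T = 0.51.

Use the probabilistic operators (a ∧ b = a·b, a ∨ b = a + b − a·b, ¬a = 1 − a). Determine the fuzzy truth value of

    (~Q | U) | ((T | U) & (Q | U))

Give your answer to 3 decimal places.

0.985

~Q = 1 − 0.4900 = 0.5100
~Q | U = a + b − a·b on (0.5100, 0.8200) = 0.9118
T | U = a + b − a·b on (0.5100, 0.8200) = 0.9118
Q | U = a + b − a·b on (0.4900, 0.8200) = 0.9082
(T | U) & (Q | U) = a·b on (0.9118, 0.9082) = 0.8281
(~Q | U) | ((T | U) & (Q | U)) = a + b − a·b on (0.9118, 0.8281) = 0.9848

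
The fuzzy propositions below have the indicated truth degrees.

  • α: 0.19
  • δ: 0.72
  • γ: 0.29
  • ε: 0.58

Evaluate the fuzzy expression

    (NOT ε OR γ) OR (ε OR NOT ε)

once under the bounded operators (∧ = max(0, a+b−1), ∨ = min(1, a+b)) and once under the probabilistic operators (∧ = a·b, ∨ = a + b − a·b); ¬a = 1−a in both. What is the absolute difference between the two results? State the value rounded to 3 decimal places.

0.100

Under bounded:
  NOT ε = 1 − 0.58 = 0.42
  NOT ε OR γ = min(1, a+b) on (0.42, 0.29) = 0.71
  NOT ε = 1 − 0.58 = 0.42
  ε OR NOT ε = min(1, a+b) on (0.58, 0.42) = 1.00
  (NOT ε OR γ) OR (ε OR NOT ε) = min(1, a+b) on (0.71, 1.00) = 1.00
  → value = 1.0000
Under probabilistic:
  NOT ε = 1 − 0.5800 = 0.4200
  NOT ε OR γ = a + b − a·b on (0.4200, 0.2900) = 0.5882
  NOT ε = 1 − 0.5800 = 0.4200
  ε OR NOT ε = a + b − a·b on (0.5800, 0.4200) = 0.7564
  (NOT ε OR γ) OR (ε OR NOT ε) = a + b − a·b on (0.5882, 0.7564) = 0.8997
  → value = 0.8997
|1.0000 − 0.8997| = 0.100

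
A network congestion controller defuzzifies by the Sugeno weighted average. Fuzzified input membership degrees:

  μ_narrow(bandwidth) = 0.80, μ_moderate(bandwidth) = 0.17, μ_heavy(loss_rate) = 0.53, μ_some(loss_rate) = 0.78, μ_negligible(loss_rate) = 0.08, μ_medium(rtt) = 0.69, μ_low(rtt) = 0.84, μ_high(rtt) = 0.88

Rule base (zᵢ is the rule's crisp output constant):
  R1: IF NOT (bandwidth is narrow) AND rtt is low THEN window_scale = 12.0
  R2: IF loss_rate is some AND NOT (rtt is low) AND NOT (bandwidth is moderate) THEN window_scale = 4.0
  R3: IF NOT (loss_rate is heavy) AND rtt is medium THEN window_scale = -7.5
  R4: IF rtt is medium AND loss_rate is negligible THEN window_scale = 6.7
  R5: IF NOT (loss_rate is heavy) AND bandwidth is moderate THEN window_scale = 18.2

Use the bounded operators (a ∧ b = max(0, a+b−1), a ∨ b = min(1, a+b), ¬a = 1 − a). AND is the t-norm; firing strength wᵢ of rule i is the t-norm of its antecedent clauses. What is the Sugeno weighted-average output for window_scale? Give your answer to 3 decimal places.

R1 (z=12.0): ¬narrow=1−0.80=0.20, low=0.84; AND[max(0, a+b−1)] → w = 0.04
R2 (z=4.0): some=0.78, ¬low=1−0.84=0.16, ¬moderate=1−0.17=0.83; AND[max(0, a+b−1)] → w = 0.00
R3 (z=-7.5): ¬heavy=1−0.53=0.47, medium=0.69; AND[max(0, a+b−1)] → w = 0.16
R4 (z=6.7): medium=0.69, negligible=0.08; AND[max(0, a+b−1)] → w = 0.00
R5 (z=18.2): ¬heavy=1−0.53=0.47, moderate=0.17; AND[max(0, a+b−1)] → w = 0.00
Weighted average = (0.04·12.0 + 0.00·4.0 + 0.16·-7.5 + 0.00·6.7 + 0.00·18.2) / (0.04 + 0.00 + 0.16 + 0.00 + 0.00)
  = -0.7200 / 0.2000 = -3.600

-3.600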